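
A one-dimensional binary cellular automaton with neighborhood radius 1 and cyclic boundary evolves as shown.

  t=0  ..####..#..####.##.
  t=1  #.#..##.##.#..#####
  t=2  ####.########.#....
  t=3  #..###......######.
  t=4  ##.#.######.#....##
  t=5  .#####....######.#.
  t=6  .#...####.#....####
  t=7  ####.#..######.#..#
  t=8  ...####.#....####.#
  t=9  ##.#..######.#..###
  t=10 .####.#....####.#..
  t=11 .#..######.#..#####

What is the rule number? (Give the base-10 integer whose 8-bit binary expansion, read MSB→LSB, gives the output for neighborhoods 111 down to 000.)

  [7] ### => .  t=0,i=3
  [6] ##. => #  t=0,i=5
  [5] #.# => #  t=0,i=15
  [4] #.. => #  t=0,i=6
  [3] .## => #  t=0,i=2
  [2] .#. => #  t=0,i=8
  [1] ..# => .  t=0,i=1
  [0] ... => #  t=0,i=0
  bits 01111101 = 125

125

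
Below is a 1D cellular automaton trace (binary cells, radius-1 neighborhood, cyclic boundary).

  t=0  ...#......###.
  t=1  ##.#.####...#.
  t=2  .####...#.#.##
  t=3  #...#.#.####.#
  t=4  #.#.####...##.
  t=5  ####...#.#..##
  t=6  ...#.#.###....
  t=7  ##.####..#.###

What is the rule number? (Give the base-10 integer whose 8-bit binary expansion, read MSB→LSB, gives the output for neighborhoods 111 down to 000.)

101

  ###|.  b7=0 t=0,i=11
  ##.|#  b6=1 t=0,i=12
  #.#|#  b5=1 t=1,i=2
  #..|.  b4=0 t=0,i=4
  .##|.  b3=0 t=0,i=10
  .#.|#  b2=1 t=0,i=3
  ..#|.  b1=0 t=0,i=2
  ...|#  b0=1 t=0,i=0
  bits 01100101 = 101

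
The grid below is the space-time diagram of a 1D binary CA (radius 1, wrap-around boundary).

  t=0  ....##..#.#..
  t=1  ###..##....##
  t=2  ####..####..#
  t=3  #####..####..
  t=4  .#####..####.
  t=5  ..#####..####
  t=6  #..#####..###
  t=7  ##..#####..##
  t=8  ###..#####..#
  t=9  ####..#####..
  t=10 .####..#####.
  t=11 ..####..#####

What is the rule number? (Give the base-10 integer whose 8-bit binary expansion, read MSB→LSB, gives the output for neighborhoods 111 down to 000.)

209

  [7] ### => #  t=1,i=0
  [6] ##. => #  t=0,i=5
  [5] #.# => .  t=0,i=9
  [4] #.. => #  t=0,i=6
  [3] .## => .  t=0,i=4
  [2] .#. => .  t=0,i=8
  [1] ..# => .  t=0,i=3
  [0] ... => #  t=0,i=0
  bits 11010001 = 209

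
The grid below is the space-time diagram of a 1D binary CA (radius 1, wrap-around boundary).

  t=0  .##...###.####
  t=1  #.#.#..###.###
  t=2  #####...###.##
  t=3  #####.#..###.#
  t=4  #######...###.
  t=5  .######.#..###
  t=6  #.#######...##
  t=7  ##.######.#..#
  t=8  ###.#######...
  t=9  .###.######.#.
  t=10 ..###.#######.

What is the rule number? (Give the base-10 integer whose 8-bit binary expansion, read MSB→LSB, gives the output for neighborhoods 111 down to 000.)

229

  [7] ### => #  t=0,i=7
  [6] ##. => #  t=0,i=2
  [5] #.# => #  t=0,i=0
  [4] #.. => .  t=0,i=3
  [3] .## => .  t=0,i=1
  [2] .#. => #  t=1,i=2
  [1] ..# => .  t=0,i=5
  [0] ... => #  t=0,i=4
  bits 11100101 = 229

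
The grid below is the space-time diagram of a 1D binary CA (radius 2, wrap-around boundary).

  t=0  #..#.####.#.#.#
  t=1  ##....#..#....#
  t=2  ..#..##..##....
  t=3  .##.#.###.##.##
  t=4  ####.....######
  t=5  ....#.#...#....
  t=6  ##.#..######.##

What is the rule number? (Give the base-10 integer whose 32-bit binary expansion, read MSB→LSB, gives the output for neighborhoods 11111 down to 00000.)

257601813

  nb #####: next=.  (t=4,i=0, bit31=0)
  nb ####.: next=.  (t=0,i=7, bit30=0)
  nb ###.#: next=.  (t=0,i=8, bit29=0)
  nb ###..: next=.  (t=1,i=1, bit28=0)
  nb ##.##: next=#  (t=3,i=0, bit27=1)
  nb ##.#.: next=#  (t=0,i=9, bit26=1)
  nb ##..#: next=#  (t=0,i=1, bit25=1)
  nb ##...: next=#  (t=1,i=2, bit24=1)
  nb #.###: next=.  (t=0,i=5, bit23=0)
  nb #.##.: next=#  (t=0,i=14, bit22=1)
  nb #.#.#: next=.  (t=0,i=10, bit21=0)
  nb #.#..: next=#  (t=5,i=6, bit20=1)
  nb #..##: next=#  (t=2,i=4, bit19=1)
  nb #..#.: next=.  (t=0,i=2, bit18=0)
  nb #...#: next=#  (t=5,i=8, bit17=1)
  nb #....: next=.  (t=1,i=3, bit16=0)
  nb .####: next=#  (t=0,i=6, bit15=1)
  nb .###.: next=.  (t=1,i=0, bit14=0)
  nb .##.#: next=#  (t=3,i=2, bit13=1)
  nb .##..: next=#  (t=0,i=0, bit12=1)
  nb .#.##: next=.  (t=0,i=4, bit11=0)
  nb .#.#.: next=.  (t=0,i=11, bit10=0)
  nb .#..#: next=.  (t=1,i=7, bit9=0)
  nb .#...: next=#  (t=1,i=10, bit8=1)
  nb ..###: next=.  (t=1,i=14, bit7=0)
  nb ..##.: next=.  (t=2,i=5, bit6=0)
  nb ..#.#: next=.  (t=0,i=3, bit5=0)
  nb ..#..: next=#  (t=1,i=6, bit4=1)
  nb ...##: next=.  (t=1,i=13, bit3=0)
  nb ...#.: next=#  (t=1,i=5, bit2=1)
  nb ....#: next=.  (t=1,i=4, bit1=0)
  nb .....: next=#  (t=2,i=13, bit0=1)
  bits 00001111010110101011000100010101 = 257601813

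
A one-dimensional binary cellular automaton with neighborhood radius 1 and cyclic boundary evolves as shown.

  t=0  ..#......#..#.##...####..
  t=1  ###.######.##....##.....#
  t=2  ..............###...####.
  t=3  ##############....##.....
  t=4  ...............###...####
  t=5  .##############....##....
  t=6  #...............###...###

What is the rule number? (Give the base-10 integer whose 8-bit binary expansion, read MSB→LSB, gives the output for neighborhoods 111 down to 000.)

7

  ###|.  b7=0 t=0,i=20
  ##.|.  b6=0 t=0,i=15
  #.#|.  b5=0 t=0,i=13
  #..|.  b4=0 t=0,i=3
  .##|.  b3=0 t=0,i=14
  .#.|#  b2=1 t=0,i=2
  ..#|#  b1=1 t=0,i=1
  ...|#  b0=1 t=0,i=0
  bits 00000111 = 7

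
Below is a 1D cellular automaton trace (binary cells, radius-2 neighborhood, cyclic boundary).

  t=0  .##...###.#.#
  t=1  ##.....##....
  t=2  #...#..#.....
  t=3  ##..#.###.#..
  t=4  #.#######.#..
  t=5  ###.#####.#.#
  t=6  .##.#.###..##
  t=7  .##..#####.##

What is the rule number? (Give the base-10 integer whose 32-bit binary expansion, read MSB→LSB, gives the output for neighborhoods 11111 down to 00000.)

4074006897

  #####|#  b31=1 t=4,i=4
  ####.|#  b30=1 t=4,i=7
  ###.#|#  b29=1 t=0,i=8
  ###..|#  b28=1 t=6,i=8
  ##.##|.  b27=0 t=5,i=3
  ##.#.|.  b26=0 t=0,i=9
  ##..#|#  b25=1 t=3,i=2
  ##...|.  b24=0 t=0,i=3
  #.###|#  b23=1 t=3,i=6
  #.##.|#  b22=1 t=0,i=1
  #.#.#|.  b21=0 t=0,i=10
  #.#..|#  b20=1 t=3,i=10
  #..##|.  b19=0 t=3,i=12
  #..#.|#  b18=1 t=2,i=6
  #...#|.  b17=0 t=0,i=4
  #....|.  b16=0 t=1,i=3
  .####|.  b15=0 t=4,i=3
  .###.|#  b14=1 t=0,i=7
  .##.#|#  b13=1 t=6,i=2
  .##..|.  b12=0 t=0,i=2
  .#.##|#  b11=1 t=0,i=0
  .#.#.|.  b10=0 t=0,i=11
  .#..#|.  b9=0 t=2,i=5
  .#...|#  b8=1 t=2,i=1
  ..###|.  b7=0 t=0,i=6
  ..##.|#  b6=1 t=1,i=0
  ..#.#|#  b5=1 t=3,i=4
  ..#..|#  b4=1 t=2,i=0
  ...##|.  b3=0 t=0,i=5
  ...#.|.  b2=0 t=2,i=3
  ....#|.  b1=0 t=1,i=5
  .....|#  b0=1 t=1,i=4
  bits 11110010110101000110100101110001 = 4074006897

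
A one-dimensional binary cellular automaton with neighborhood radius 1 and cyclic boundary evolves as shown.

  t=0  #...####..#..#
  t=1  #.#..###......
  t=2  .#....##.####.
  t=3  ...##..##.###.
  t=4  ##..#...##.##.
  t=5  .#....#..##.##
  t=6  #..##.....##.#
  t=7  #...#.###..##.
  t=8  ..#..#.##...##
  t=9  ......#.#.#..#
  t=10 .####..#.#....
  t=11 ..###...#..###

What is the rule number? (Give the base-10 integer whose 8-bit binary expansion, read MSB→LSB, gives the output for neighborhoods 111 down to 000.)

  ###|#  b7=1 t=0,i=5
  ##.|#  b6=1 t=0,i=0
  #.#|#  b5=1 t=1,i=1
  #..|.  b4=0 t=0,i=1
  .##|.  b3=0 t=0,i=4
  .#.|.  b2=0 t=0,i=10
  ..#|.  b1=0 t=0,i=3
  ...|#  b0=1 t=0,i=2
  bits 11100001 = 225

225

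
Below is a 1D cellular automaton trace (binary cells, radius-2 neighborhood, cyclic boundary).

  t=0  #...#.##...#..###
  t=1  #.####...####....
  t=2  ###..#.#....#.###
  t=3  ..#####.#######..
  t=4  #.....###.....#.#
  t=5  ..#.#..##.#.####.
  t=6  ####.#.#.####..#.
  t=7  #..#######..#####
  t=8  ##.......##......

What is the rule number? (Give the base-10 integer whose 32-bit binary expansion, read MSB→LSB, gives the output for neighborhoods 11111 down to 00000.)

  nb #####: next=.  (t=2,i=0, bit31=0)
  nb ####.: next=.  (t=0,i=16, bit30=0)
  nb ###.#: next=#  (t=3,i=6, bit29=1)
  nb ###..: next=#  (t=0,i=0, bit28=1)
  nb ##.##: next=#  (t=3,i=7, bit27=1)
  nb ##.#.: next=#  (t=5,i=9, bit26=1)
  nb ##..#: next=#  (t=2,i=3, bit25=1)
  nb ##...: next=.  (t=0,i=1, bit24=0)
  nb #.###: next=#  (t=1,i=2, bit23=1)
  nb #.##.: next=.  (t=0,i=6, bit22=0)
  nb #.#.#: next=#  (t=5,i=10, bit21=1)
  nb #.#..: next=.  (t=2,i=7, bit20=0)
  nb #..##: next=.  (t=0,i=13, bit19=0)
  nb #..#.: next=#  (t=2,i=4, bit18=1)
  nb #...#: next=#  (t=0,i=2, bit17=1)
  nb #....: next=#  (t=1,i=14, bit16=1)
  nb .####: next=.  (t=0,i=15, bit15=0)
  nb .###.: next=#  (t=4,i=7, bit14=1)
  nb .##.#: next=.  (t=5,i=8, bit13=0)
  nb .##..: next=.  (t=0,i=7, bit12=0)
  nb .#.##: next=#  (t=0,i=5, bit11=1)
  nb .#.#.: next=#  (t=2,i=6, bit10=1)
  nb .#..#: next=#  (t=0,i=12, bit9=1)
  nb .#...: next=#  (t=2,i=8, bit8=1)
  nb ..###: next=.  (t=0,i=14, bit7=0)
  nb ..##.: next=#  (t=5,i=7, bit6=1)
  nb ..#.#: next=#  (t=0,i=4, bit5=1)
  nb ..#..: next=#  (t=0,i=11, bit4=1)
  nb ...##: next=.  (t=1,i=8, bit3=0)
  nb ...#.: next=#  (t=0,i=3, bit2=1)
  nb ....#: next=#  (t=1,i=15, bit1=1)
  nb .....: next=.  (t=4,i=3, bit0=0)
  bits 00111110101001110100111101110110 = 1051152246

1051152246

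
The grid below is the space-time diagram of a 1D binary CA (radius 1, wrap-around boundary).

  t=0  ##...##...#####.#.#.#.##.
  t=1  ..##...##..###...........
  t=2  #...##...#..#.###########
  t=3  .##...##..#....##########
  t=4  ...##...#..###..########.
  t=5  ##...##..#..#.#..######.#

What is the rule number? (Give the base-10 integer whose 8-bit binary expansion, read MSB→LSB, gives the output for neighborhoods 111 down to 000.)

145

  nb ###: next=#  (t=0,i=11, bit7=1)
  nb ##.: next=.  (t=0,i=1, bit6=0)
  nb #.#: next=.  (t=0,i=15, bit5=0)
  nb #..: next=#  (t=0,i=2, bit4=1)
  nb .##: next=.  (t=0,i=0, bit3=0)
  nb .#.: next=.  (t=0,i=16, bit2=0)
  nb ..#: next=.  (t=0,i=4, bit1=0)
  nb ...: next=#  (t=0,i=3, bit0=1)
  bits 10010001 = 145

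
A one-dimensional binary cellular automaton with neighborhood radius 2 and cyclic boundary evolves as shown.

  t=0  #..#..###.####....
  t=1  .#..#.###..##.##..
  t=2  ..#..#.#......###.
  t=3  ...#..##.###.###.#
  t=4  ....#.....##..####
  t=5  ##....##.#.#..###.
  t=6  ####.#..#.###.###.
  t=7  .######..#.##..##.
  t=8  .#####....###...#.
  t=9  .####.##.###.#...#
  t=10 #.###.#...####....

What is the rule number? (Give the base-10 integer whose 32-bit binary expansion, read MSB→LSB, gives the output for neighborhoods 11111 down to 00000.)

3847347849

  [31] ##### => #  t=7,i=3
  [30] ####. => #  t=0,i=12
  [29] ###.# => #  t=0,i=8
  [28] ###.. => .  t=0,i=13
  [27] ##.## => .  t=0,i=9
  [26] ##.#. => #  t=3,i=16
  [25] ##..# => .  t=1,i=9
  [24] ##... => #  t=0,i=14
  [23] #.### => .  t=0,i=10
  [22] #.##. => #  t=1,i=14
  [21] #.#.# => .  t=5,i=9
  [20] #.#.. => #  t=2,i=7
  [19] #..## => .  t=0,i=5
  [18] #..#. => .  t=0,i=2
  [17] #...# => .  t=1,i=17
  [16] #.... => #  t=0,i=15
  [15] .#### => #  t=0,i=11
  [14] .###. => #  t=0,i=7
  [13] .##.# => .  t=1,i=12
  [12] .##.. => #  t=1,i=15
  [11] .#.## => #  t=1,i=5
  [10] .#.#. => #  t=2,i=6
  [9] .#..# => #  t=0,i=1
  [8] .#... => .  t=2,i=8
  [7] ..### => #  t=0,i=6
  [6] ..##. => .  t=1,i=11
  [5] ..#.# => .  t=1,i=4
  [4] ..#.. => .  t=0,i=0
  [3] ...## => #  t=2,i=13
  [2] ...#. => .  t=0,i=17
  [1] ....# => .  t=0,i=16
  [0] ..... => #  t=2,i=10
  bits 11100101010100011101111010001001 = 3847347849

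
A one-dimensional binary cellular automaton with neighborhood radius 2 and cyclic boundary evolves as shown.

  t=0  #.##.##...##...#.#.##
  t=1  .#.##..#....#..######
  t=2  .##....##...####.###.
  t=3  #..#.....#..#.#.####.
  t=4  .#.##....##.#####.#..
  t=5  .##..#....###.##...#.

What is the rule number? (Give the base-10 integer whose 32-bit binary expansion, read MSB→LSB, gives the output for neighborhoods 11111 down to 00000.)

3651694512

  nb #####: next=#  (t=1,i=17, bit31=1)
  nb ####.: next=#  (t=1,i=19, bit30=1)
  nb ###.#: next=.  (t=0,i=0, bit29=0)
  nb ###..: next=#  (t=2,i=19, bit28=1)
  nb ##.##: next=#  (t=0,i=1, bit27=1)
  nb ##.#.: next=.  (t=1,i=0, bit26=0)
  nb ##..#: next=.  (t=1,i=5, bit25=0)
  nb ##...: next=#  (t=0,i=7, bit24=1)
  nb #.###: next=#  (t=0,i=19, bit23=1)
  nb #.##.: next=.  (t=0,i=2, bit22=0)
  nb #.#.#: next=#  (t=0,i=17, bit21=1)
  nb #.#..: next=.  (t=3,i=0, bit20=0)
  nb #..##: next=#  (t=1,i=14, bit19=1)
  nb #..#.: next=.  (t=1,i=6, bit18=0)
  nb #...#: next=.  (t=0,i=8, bit17=0)
  nb #....: next=.  (t=1,i=9, bit16=0)
  nb .####: next=.  (t=1,i=16, bit15=0)
  nb .###.: next=#  (t=0,i=20, bit14=1)
  nb .##.#: next=#  (t=0,i=3, bit13=1)
  nb .##..: next=.  (t=0,i=6, bit12=0)
  nb .#.##: next=#  (t=0,i=18, bit11=1)
  nb .#.#.: next=#  (t=0,i=16, bit10=1)
  nb .#..#: next=#  (t=1,i=13, bit9=1)
  nb .#...: next=#  (t=1,i=8, bit8=1)
  nb ..###: next=#  (t=1,i=15, bit7=1)
  nb ..##.: next=.  (t=0,i=10, bit6=0)
  nb ..#.#: next=#  (t=0,i=15, bit5=1)
  nb ..#..: next=#  (t=1,i=7, bit4=1)
  nb ...##: next=.  (t=0,i=9, bit3=0)
  nb ...#.: next=.  (t=0,i=14, bit2=0)
  nb ....#: next=.  (t=1,i=10, bit1=0)
  nb .....: next=.  (t=3,i=6, bit0=0)
  bits 11011001101010000110111110110000 = 3651694512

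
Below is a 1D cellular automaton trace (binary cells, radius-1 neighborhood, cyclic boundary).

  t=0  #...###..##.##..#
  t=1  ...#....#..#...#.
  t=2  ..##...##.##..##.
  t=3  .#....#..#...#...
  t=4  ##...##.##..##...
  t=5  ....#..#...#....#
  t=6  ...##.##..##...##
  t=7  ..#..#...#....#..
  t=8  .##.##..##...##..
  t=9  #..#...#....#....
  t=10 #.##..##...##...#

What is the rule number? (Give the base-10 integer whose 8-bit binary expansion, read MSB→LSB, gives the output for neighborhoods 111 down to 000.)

  ### -> .   bit 7 = 0  t=0,i=5
  ##. -> .   bit 6 = 0  t=0,i=0
  #.# -> #   bit 5 = 1  t=0,i=11
  #.. -> .   bit 4 = 0  t=0,i=1
  .## -> .   bit 3 = 0  t=0,i=4
  .#. -> #   bit 2 = 1  t=1,i=3
  ..# -> #   bit 1 = 1  t=0,i=3
  ... -> .   bit 0 = 0  t=0,i=2
  bits 00100110 = 38

38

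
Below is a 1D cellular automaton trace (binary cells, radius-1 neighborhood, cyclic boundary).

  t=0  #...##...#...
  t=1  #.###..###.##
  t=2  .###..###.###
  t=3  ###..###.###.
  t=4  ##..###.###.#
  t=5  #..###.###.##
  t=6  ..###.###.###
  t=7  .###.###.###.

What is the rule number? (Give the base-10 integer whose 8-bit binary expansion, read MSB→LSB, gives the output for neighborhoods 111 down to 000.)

  ### -> #   bit 7 = 1  t=1,i=3
  ##. -> .   bit 6 = 0  t=0,i=5
  #.# -> #   bit 5 = 1  t=1,i=1
  #.. -> .   bit 4 = 0  t=0,i=1
  .## -> #   bit 3 = 1  t=0,i=4
  .#. -> #   bit 2 = 1  t=0,i=0
  ..# -> #   bit 1 = 1  t=0,i=3
  ... -> #   bit 0 = 1  t=0,i=2
  bits 10101111 = 175

175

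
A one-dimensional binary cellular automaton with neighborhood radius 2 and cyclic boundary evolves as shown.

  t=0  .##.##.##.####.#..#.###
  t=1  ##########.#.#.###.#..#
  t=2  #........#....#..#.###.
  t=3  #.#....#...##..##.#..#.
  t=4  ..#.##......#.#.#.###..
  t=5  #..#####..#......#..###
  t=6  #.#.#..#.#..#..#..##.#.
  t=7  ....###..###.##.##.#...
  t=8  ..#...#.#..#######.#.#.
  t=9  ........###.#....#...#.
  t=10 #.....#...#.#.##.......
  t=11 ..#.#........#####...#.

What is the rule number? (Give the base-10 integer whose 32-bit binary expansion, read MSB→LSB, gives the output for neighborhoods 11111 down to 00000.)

962443778

  #####|.  b31=0 t=1,i=1
  ####.|.  b30=0 t=0,i=12
  ###.#|#  b29=1 t=0,i=13
  ###..|#  b28=1 t=4,i=20
  ##.##|#  b27=1 t=0,i=0
  ##.#.|.  b26=0 t=0,i=14
  ##..#|.  b25=0 t=3,i=13
  ##...|#  b24=1 t=4,i=6
  #.###|.  b23=0 t=0,i=10
  #.##.|#  b22=1 t=0,i=1
  #.#.#|.  b21=0 t=1,i=11
  #.#..|#  b20=1 t=0,i=15
  #..##|#  b19=1 t=1,i=21
  #..#.|#  b18=1 t=0,i=17
  #...#|.  b17=0 t=3,i=9
  #....|#  b16=1 t=2,i=2
  .####|#  b15=1 t=0,i=11
  .###.|.  b14=0 t=0,i=21
  .##.#|#  b13=1 t=0,i=2
  .##..|#  b12=1 t=3,i=12
  .#.##|#  b11=1 t=0,i=19
  .#.#.|.  b10=0 t=1,i=12
  .#..#|#  b9=1 t=0,i=16
  .#...|.  b8=0 t=2,i=1
  ..###|.  b7=0 t=1,i=22
  ..##.|.  b6=0 t=3,i=11
  ..#.#|.  b5=0 t=0,i=18
  ..#..|.  b4=0 t=2,i=9
  ...##|.  b3=0 t=3,i=10
  ...#.|.  b2=0 t=2,i=8
  ....#|#  b1=1 t=2,i=7
  .....|.  b0=0 t=2,i=3
  bits 00111001010111011011101000000010 = 962443778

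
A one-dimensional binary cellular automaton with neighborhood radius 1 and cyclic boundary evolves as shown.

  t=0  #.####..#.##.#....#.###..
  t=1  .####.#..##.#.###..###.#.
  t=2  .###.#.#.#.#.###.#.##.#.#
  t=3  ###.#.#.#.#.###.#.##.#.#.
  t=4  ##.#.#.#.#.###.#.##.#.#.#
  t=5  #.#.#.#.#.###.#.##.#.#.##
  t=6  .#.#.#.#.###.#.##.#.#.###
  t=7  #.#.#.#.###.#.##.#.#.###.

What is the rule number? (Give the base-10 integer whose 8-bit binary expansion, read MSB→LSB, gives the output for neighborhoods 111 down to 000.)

185

  [7] ### => #  t=0,i=3
  [6] ##. => .  t=0,i=5
  [5] #.# => #  t=0,i=1
  [4] #.. => #  t=0,i=6
  [3] .## => #  t=0,i=2
  [2] .#. => .  t=0,i=0
  [1] ..# => .  t=0,i=7
  [0] ... => #  t=0,i=15
  bits 10111001 = 185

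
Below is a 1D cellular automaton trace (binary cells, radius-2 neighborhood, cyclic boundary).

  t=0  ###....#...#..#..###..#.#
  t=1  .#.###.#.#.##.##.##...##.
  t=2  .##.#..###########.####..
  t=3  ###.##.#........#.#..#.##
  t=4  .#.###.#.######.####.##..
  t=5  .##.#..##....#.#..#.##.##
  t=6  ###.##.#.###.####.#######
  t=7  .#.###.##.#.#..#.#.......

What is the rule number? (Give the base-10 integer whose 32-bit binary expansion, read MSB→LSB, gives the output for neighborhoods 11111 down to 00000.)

  #####|.  b31=0 t=2,i=9
  ####.|#  b30=1 t=0,i=1
  ###.#|.  b29=0 t=1,i=5
  ###..|.  b28=0 t=0,i=2
  ##.##|#  b27=1 t=1,i=13
  ##.#.|.  b26=0 t=1,i=6
  ##..#|.  b25=0 t=0,i=20
  ##...|#  b24=1 t=0,i=3
  #.###|.  b23=0 t=0,i=24
  #.##.|#  b22=1 t=1,i=11
  #.#.#|#  b21=1 t=1,i=7
  #.#..|#  b20=1 t=2,i=4
  #..##|.  b19=0 t=0,i=16
  #..#.|.  b18=0 t=0,i=13
  #...#|#  b17=1 t=0,i=9
  #....|#  b16=1 t=0,i=4
  .####|.  b15=0 t=0,i=0
  .###.|#  b14=1 t=0,i=18
  .##.#|#  b13=1 t=1,i=12
  .##..|.  b12=0 t=1,i=18
  .#.##|#  b11=1 t=0,i=23
  .#.#.|#  b10=1 t=1,i=8
  .#..#|#  b9=1 t=0,i=12
  .#...|.  b8=0 t=0,i=8
  ..###|#  b7=1 t=0,i=17
  ..##.|#  b6=1 t=1,i=22
  ..#.#|#  b5=1 t=0,i=22
  ..#..|#  b4=1 t=0,i=7
  ...##|#  b3=1 t=1,i=21
  ...#.|.  b2=0 t=0,i=6
  ....#|#  b1=1 t=0,i=5
  .....|#  b0=1 t=3,i=10
  bits 01001001011100110110111011111011 = 1232301819

1232301819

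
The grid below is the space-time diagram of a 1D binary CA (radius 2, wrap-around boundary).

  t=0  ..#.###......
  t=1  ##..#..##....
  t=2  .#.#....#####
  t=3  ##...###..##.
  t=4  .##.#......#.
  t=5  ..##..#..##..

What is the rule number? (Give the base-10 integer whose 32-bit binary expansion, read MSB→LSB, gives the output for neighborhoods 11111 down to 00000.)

  [31] ##### => #  t=2,i=10
  [30] ####. => #  t=2,i=11
  [29] ###.# => .  t=2,i=12
  [28] ###.. => .  t=0,i=6
  [27] ##.## => .  t=3,i=12
  [26] ##.#. => #  t=2,i=0
  [25] ##..# => .  t=1,i=2
  [24] ##... => #  t=0,i=7
  [23] #.### => #  t=0,i=4
  [22] #.##. => .  t=3,i=0
  [21] #.#.# => #  t=2,i=1
  [20] #.#.. => .  t=2,i=3
  [19] #..## => .  t=1,i=6
  [18] #..#. => #  t=1,i=3
  [17] #...# => .  t=3,i=3
  [16] #.... => #  t=0,i=8
  [15] .#### => .  t=2,i=9
  [14] .###. => .  t=0,i=5
  [13] .##.# => #  t=3,i=11
  [12] .##.. => #  t=1,i=1
  [11] .#.## => .  t=0,i=3
  [10] .#.#. => .  t=2,i=2
  [9] .#..# => .  t=1,i=5
  [8] .#... => .  t=2,i=4
  [7] ..### => .  t=2,i=8
  [6] ..##. => .  t=1,i=0
  [5] ..#.# => .  t=0,i=2
  [4] ..#.. => .  t=1,i=4
  [3] ...## => #  t=1,i=12
  [2] ...#. => #  t=0,i=1
  [1] ....# => #  t=0,i=0
  [0] ..... => .  t=0,i=9
  bits 11000101101001010011000000001110 = 3315937294

3315937294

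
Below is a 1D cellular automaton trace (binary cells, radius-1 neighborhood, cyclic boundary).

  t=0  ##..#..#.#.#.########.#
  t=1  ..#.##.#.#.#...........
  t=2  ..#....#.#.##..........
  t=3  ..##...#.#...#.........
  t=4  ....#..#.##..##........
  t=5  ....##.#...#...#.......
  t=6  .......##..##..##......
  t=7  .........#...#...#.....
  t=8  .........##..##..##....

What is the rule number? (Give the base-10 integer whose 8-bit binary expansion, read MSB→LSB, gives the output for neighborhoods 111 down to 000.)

  ### -> .   bit 7 = 0  t=0,i=0
  ##. -> .   bit 6 = 0  t=0,i=1
  #.# -> .   bit 5 = 0  t=0,i=8
  #.. -> #   bit 4 = 1  t=0,i=2
  .## -> .   bit 3 = 0  t=0,i=13
  .#. -> #   bit 2 = 1  t=0,i=4
  ..# -> .   bit 1 = 0  t=0,i=3
  ... -> .   bit 0 = 0  t=1,i=0
  bits 00010100 = 20

20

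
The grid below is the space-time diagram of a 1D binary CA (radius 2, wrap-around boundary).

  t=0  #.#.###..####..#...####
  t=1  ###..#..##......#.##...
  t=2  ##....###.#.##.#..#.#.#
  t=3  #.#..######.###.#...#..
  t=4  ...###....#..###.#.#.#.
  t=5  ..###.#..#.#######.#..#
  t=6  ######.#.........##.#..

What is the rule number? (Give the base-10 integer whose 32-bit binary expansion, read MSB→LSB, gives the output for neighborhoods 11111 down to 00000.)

627598285

  #####|.  b31=0 t=0,i=21
  ####.|.  b30=0 t=0,i=11
  ###.#|#  b29=1 t=0,i=0
  ###..|.  b28=0 t=0,i=6
  ##.##|.  b27=0 t=3,i=11
  ##.#.|#  b26=1 t=0,i=1
  ##..#|.  b25=0 t=0,i=7
  ##...|#  b24=1 t=1,i=10
  #.###|.  b23=0 t=0,i=4
  #.##.|#  b22=1 t=1,i=18
  #.#.#|#  b21=1 t=0,i=2
  #.#..|.  b20=0 t=2,i=15
  #..##|#  b19=1 t=0,i=8
  #..#.|.  b18=0 t=0,i=14
  #...#|.  b17=0 t=0,i=17
  #....|.  b16=0 t=1,i=11
  .####|.  b15=0 t=0,i=10
  .###.|#  b14=1 t=0,i=5
  .##.#|#  b13=1 t=2,i=13
  .##..|.  b12=0 t=1,i=9
  .#.##|.  b11=0 t=0,i=3
  .#.#.|.  b10=0 t=2,i=19
  .#..#|#  b9=1 t=1,i=6
  .#...|#  b8=1 t=0,i=16
  ..###|#  b7=1 t=0,i=9
  ..##.|#  b6=1 t=1,i=8
  ..#.#|.  b5=0 t=1,i=16
  ..#..|.  b4=0 t=0,i=15
  ...##|#  b3=1 t=0,i=18
  ...#.|#  b2=1 t=1,i=15
  ....#|.  b1=0 t=1,i=14
  .....|#  b0=1 t=1,i=12
  bits 00100101011010000110001111001101 = 627598285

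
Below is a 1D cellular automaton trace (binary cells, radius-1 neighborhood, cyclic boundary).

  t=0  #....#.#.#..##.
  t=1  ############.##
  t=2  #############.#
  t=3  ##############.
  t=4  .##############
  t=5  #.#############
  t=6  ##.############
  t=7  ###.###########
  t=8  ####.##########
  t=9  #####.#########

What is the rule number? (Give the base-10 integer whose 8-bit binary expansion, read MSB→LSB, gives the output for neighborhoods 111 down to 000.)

247

  nb ###: next=#  (t=1,i=0, bit7=1)
  nb ##.: next=#  (t=0,i=13, bit6=1)
  nb #.#: next=#  (t=0,i=6, bit5=1)
  nb #..: next=#  (t=0,i=1, bit4=1)
  nb .##: next=.  (t=0,i=12, bit3=0)
  nb .#.: next=#  (t=0,i=0, bit2=1)
  nb ..#: next=#  (t=0,i=4, bit1=1)
  nb ...: next=#  (t=0,i=2, bit0=1)
  bits 11110111 = 247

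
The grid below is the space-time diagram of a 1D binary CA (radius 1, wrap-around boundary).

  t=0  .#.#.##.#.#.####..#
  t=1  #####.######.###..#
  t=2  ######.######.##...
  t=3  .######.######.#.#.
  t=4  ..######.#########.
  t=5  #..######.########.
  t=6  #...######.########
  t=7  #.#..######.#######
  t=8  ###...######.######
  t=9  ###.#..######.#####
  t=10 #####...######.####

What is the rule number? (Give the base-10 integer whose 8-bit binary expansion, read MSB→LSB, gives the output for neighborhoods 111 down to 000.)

  nb ###: next=#  (t=0,i=13, bit7=1)
  nb ##.: next=#  (t=0,i=6, bit6=1)
  nb #.#: next=#  (t=0,i=0, bit5=1)
  nb #..: next=.  (t=0,i=16, bit4=0)
  nb .##: next=.  (t=0,i=5, bit3=0)
  nb .#.: next=#  (t=0,i=1, bit2=1)
  nb ..#: next=.  (t=0,i=17, bit1=0)
  nb ...: next=#  (t=2,i=17, bit0=1)
  bits 11100101 = 229

229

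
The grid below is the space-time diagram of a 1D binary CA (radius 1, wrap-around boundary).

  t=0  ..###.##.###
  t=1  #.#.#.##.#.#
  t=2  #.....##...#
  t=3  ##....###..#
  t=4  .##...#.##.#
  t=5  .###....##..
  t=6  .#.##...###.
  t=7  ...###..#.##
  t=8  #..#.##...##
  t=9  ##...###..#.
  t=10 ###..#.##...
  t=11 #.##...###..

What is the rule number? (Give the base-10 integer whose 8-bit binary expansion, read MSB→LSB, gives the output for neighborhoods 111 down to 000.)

  nb ###: next=.  (t=0,i=3, bit7=0)
  nb ##.: next=#  (t=0,i=4, bit6=1)
  nb #.#: next=.  (t=0,i=5, bit5=0)
  nb #..: next=#  (t=0,i=0, bit4=1)
  nb .##: next=#  (t=0,i=2, bit3=1)
  nb .#.: next=.  (t=1,i=2, bit2=0)
  nb ..#: next=.  (t=0,i=1, bit1=0)
  nb ...: next=.  (t=2,i=2, bit0=0)
  bits 01011000 = 88

88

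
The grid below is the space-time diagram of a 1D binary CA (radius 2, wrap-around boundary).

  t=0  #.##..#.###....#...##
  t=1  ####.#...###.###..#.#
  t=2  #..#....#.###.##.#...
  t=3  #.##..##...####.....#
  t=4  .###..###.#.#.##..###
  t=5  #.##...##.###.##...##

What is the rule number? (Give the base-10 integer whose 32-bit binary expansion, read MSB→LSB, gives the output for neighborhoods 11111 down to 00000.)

  #####|.  b31=0 t=1,i=1
  ####.|.  b30=0 t=1,i=2
  ###.#|#  b29=1 t=0,i=0
  ###..|#  b28=1 t=0,i=10
  ##.##|#  b27=1 t=0,i=1
  ##.#.|.  b26=0 t=1,i=4
  ##..#|.  b25=0 t=0,i=4
  ##...|#  b24=1 t=0,i=11
  #.###|.  b23=0 t=0,i=8
  #.##.|#  b22=1 t=0,i=2
  #.#.#|#  b21=1 t=4,i=10
  #.#..|.  b20=0 t=1,i=5
  #..##|.  b19=0 t=3,i=5
  #..#.|#  b18=1 t=0,i=5
  #...#|.  b17=0 t=0,i=17
  #....|.  b16=0 t=0,i=12
  .####|#  b15=1 t=1,i=0
  .###.|#  b14=1 t=0,i=9
  .##.#|.  b13=0 t=2,i=15
  .##..|#  b12=1 t=0,i=3
  .#.##|.  b11=0 t=0,i=7
  .#.#.|#  b10=1 t=4,i=11
  .#..#|.  b9=0 t=2,i=1
  .#...|.  b8=0 t=0,i=16
  ..###|.  b7=0 t=0,i=19
  ..##.|#  b6=1 t=3,i=6
  ..#.#|.  b5=0 t=0,i=6
  ..#..|#  b4=1 t=0,i=15
  ...##|#  b3=1 t=0,i=18
  ...#.|#  b2=1 t=0,i=14
  ....#|#  b1=1 t=0,i=13
  .....|.  b0=0 t=3,i=17
  bits 00111001011001001101010001011110 = 962909278

962909278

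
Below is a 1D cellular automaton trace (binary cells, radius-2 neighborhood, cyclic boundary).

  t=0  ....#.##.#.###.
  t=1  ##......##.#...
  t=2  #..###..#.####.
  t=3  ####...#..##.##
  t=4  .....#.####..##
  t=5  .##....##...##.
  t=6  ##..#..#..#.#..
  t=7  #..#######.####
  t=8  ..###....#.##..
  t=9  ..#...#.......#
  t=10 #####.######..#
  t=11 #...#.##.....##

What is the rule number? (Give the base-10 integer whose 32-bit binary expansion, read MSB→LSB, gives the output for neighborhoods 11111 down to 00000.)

616531921

  nb #####: next=.  (t=3,i=0, bit31=0)
  nb ####.: next=.  (t=2,i=12, bit30=0)
  nb ###.#: next=#  (t=2,i=13, bit29=1)
  nb ###..: next=.  (t=0,i=13, bit28=0)
  nb ##.##: next=.  (t=3,i=12, bit27=0)
  nb ##.#.: next=#  (t=0,i=8, bit26=1)
  nb ##..#: next=.  (t=2,i=6, bit25=0)
  nb ##...: next=.  (t=0,i=14, bit24=0)
  nb #.###: next=#  (t=0,i=11, bit23=1)
  nb #.##.: next=.  (t=0,i=6, bit22=0)
  nb #.#.#: next=#  (t=0,i=9, bit21=1)
  nb #.#..: next=#  (t=1,i=11, bit20=1)
  nb #..##: next=#  (t=2,i=2, bit19=1)
  nb #..#.: next=#  (t=2,i=7, bit18=1)
  nb #...#: next=#  (t=1,i=13, bit17=1)
  nb #....: next=#  (t=0,i=0, bit16=1)
  nb .####: next=#  (t=2,i=11, bit15=1)
  nb .###.: next=.  (t=0,i=12, bit14=0)
  nb .##.#: next=.  (t=0,i=7, bit13=0)
  nb .##..: next=.  (t=1,i=1, bit12=0)
  nb .#.##: next=.  (t=0,i=5, bit11=0)
  nb .#.#.: next=#  (t=6,i=11, bit10=1)
  nb .#..#: next=#  (t=2,i=1, bit9=1)
  nb .#...: next=#  (t=1,i=12, bit8=1)
  nb ..###: next=#  (t=2,i=3, bit7=1)
  nb ..##.: next=#  (t=1,i=0, bit6=1)
  nb ..#.#: next=.  (t=0,i=4, bit5=0)
  nb ..#..: next=#  (t=3,i=7, bit4=1)
  nb ...##: next=.  (t=1,i=7, bit3=0)
  nb ...#.: next=.  (t=0,i=3, bit2=0)
  nb ....#: next=.  (t=0,i=2, bit1=0)
  nb .....: next=#  (t=0,i=1, bit0=1)
  bits 00100100101111111000011111010001 = 616531921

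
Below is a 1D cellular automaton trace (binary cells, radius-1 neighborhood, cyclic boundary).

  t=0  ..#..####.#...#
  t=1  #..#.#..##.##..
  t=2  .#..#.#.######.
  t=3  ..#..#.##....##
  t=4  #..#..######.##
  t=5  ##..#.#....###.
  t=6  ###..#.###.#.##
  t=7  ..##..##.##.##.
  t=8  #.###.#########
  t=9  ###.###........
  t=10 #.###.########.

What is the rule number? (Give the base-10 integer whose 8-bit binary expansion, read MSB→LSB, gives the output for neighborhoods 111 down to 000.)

121

  ### -> .   bit 7 = 0  t=0,i=6
  ##. -> #   bit 6 = 1  t=0,i=8
  #.# -> #   bit 5 = 1  t=0,i=9
  #.. -> #   bit 4 = 1  t=0,i=0
  .## -> #   bit 3 = 1  t=0,i=5
  .#. -> .   bit 2 = 0  t=0,i=2
  ..# -> .   bit 1 = 0  t=0,i=1
  ... -> #   bit 0 = 1  t=0,i=12
  bits 01111001 = 121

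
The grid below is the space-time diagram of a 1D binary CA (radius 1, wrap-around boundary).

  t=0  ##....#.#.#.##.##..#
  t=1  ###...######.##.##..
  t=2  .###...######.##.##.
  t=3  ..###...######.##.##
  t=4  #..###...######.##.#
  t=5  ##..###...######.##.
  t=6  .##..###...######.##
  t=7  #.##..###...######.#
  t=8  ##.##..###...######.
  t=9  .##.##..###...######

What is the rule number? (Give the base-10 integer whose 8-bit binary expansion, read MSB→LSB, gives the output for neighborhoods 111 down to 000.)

  nb ###: next=#  (t=0,i=0, bit7=1)
  nb ##.: next=#  (t=0,i=1, bit6=1)
  nb #.#: next=#  (t=0,i=7, bit5=1)
  nb #..: next=#  (t=0,i=2, bit4=1)
  nb .##: next=.  (t=0,i=12, bit3=0)
  nb .#.: next=#  (t=0,i=6, bit2=1)
  nb ..#: next=.  (t=0,i=5, bit1=0)
  nb ...: next=.  (t=0,i=3, bit0=0)
  bits 11110100 = 244

244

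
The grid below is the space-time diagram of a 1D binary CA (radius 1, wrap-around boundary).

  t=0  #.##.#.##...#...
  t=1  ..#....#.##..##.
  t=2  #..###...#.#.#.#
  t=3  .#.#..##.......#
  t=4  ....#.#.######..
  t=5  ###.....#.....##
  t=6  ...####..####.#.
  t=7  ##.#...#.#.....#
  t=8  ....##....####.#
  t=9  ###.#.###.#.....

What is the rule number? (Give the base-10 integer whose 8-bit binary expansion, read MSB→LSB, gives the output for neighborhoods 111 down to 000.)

25

  [7] ### => .  t=2,i=4
  [6] ##. => .  t=0,i=3
  [5] #.# => .  t=0,i=1
  [4] #.. => #  t=0,i=9
  [3] .## => #  t=0,i=2
  [2] .#. => .  t=0,i=0
  [1] ..# => .  t=0,i=11
  [0] ... => #  t=0,i=10
  bits 00011001 = 25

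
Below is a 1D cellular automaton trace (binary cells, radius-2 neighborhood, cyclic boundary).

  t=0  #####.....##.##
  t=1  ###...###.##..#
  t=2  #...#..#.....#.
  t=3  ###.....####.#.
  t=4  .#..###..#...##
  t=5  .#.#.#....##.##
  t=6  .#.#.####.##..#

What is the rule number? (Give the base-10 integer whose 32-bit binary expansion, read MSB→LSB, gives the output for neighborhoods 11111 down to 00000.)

2151410019

  [31] ##### => #  t=0,i=0
  [30] ####. => .  t=0,i=3
  [29] ###.# => .  t=1,i=8
  [28] ###.. => .  t=0,i=4
  [27] ##.## => .  t=0,i=12
  [26] ##.#. => .  t=3,i=12
  [25] ##..# => .  t=1,i=12
  [24] ##... => .  t=0,i=5
  [23] #.### => .  t=0,i=13
  [22] #.##. => .  t=1,i=10
  [21] #.#.# => #  t=3,i=13
  [20] #.#.. => #  t=2,i=0
  [19] #..## => #  t=1,i=13
  [18] #..#. => .  t=2,i=6
  [17] #...# => #  t=1,i=4
  [16] #.... => #  t=0,i=6
  [15] .#### => #  t=0,i=14
  [14] .###. => #  t=1,i=7
  [13] .##.# => #  t=0,i=11
  [12] .##.. => .  t=1,i=11
  [11] .#.## => #  t=3,i=14
  [10] .#.#. => .  t=2,i=14
  [9] .#..# => .  t=2,i=5
  [8] .#... => #  t=2,i=1
  [7] ..### => .  t=1,i=6
  [6] ..##. => #  t=0,i=10
  [5] ..#.# => #  t=2,i=13
  [4] ..#.. => .  t=2,i=4
  [3] ...## => .  t=0,i=9
  [2] ...#. => .  t=2,i=3
  [1] ....# => #  t=0,i=8
  [0] ..... => #  t=0,i=7
  bits 10000000001110111110100101100011 = 2151410019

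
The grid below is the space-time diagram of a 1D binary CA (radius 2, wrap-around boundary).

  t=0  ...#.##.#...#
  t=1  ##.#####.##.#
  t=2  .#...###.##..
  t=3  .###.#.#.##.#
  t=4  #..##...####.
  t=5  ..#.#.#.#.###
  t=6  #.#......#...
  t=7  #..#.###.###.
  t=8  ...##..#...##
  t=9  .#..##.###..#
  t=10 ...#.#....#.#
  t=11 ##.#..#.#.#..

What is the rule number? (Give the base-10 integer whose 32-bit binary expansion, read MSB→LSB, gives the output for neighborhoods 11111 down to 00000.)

3863624115

  #####|#  b31=1 t=1,i=5
  ####.|#  b30=1 t=1,i=6
  ###.#|#  b29=1 t=1,i=1
  ###..|.  b28=0 t=5,i=12
  ##.##|.  b27=0 t=1,i=2
  ##.#.|#  b26=1 t=0,i=7
  ##..#|#  b25=1 t=5,i=0
  ##...|.  b24=0 t=2,i=11
  #.###|.  b23=0 t=1,i=3
  #.##.|#  b22=1 t=0,i=5
  #.#.#|.  b21=0 t=3,i=5
  #.#..|.  b20=0 t=0,i=8
  #..##|#  b19=1 t=4,i=2
  #..#.|.  b18=0 t=5,i=1
  #...#|#  b17=1 t=0,i=1
  #....|.  b16=0 t=6,i=4
  .####|.  b15=0 t=1,i=4
  .###.|.  b14=0 t=1,i=0
  .##.#|#  b13=1 t=0,i=6
  .##..|#  b12=1 t=2,i=10
  .#.##|#  b11=1 t=0,i=4
  .#.#.|.  b10=0 t=3,i=6
  .#..#|.  b9=0 t=4,i=1
  .#...|#  b8=1 t=0,i=0
  ..###|#  b7=1 t=2,i=5
  ..##.|.  b6=0 t=4,i=3
  ..#.#|#  b5=1 t=0,i=3
  ..#..|#  b4=1 t=0,i=12
  ...##|.  b3=0 t=2,i=4
  ...#.|.  b2=0 t=0,i=2
  ....#|#  b1=1 t=6,i=7
  .....|#  b0=1 t=6,i=5
  bits 11100110010010100011100110110011 = 3863624115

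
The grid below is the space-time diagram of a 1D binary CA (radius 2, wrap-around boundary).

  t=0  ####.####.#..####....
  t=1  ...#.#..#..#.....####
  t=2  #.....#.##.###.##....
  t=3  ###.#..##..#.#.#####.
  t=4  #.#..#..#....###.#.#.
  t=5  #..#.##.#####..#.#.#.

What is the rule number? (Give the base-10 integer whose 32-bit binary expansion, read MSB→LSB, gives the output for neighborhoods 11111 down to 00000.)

  [31] ##### => #  t=3,i=17
  [30] ####. => .  t=0,i=2
  [29] ###.# => #  t=0,i=3
  [28] ###.. => .  t=0,i=16
  [27] ##.## => .  t=0,i=4
  [26] ##.#. => .  t=0,i=9
  [25] ##..# => .  t=3,i=9
  [24] ##... => #  t=0,i=17
  [23] #.### => #  t=0,i=5
  [22] #.##. => #  t=2,i=8
  [21] #.#.# => #  t=3,i=13
  [20] #.#.. => .  t=0,i=10
  [19] #..## => .  t=0,i=12
  [18] #..#. => .  t=1,i=7
  [17] #...# => .  t=1,i=1
  [16] #.... => #  t=0,i=18
  [15] .#### => .  t=0,i=1
  [14] .###. => .  t=2,i=12
  [13] .##.# => .  t=2,i=9
  [12] .##.. => #  t=2,i=16
  [11] .#.## => #  t=2,i=7
  [10] .#.#. => .  t=1,i=4
  [9] .#..# => #  t=0,i=11
  [8] .#... => #  t=1,i=12
  [7] ..### => .  t=0,i=0
  [6] ..##. => .  t=3,i=7
  [5] ..#.# => .  t=1,i=3
  [4] ..#.. => #  t=1,i=8
  [3] ...## => #  t=0,i=20
  [2] ...#. => .  t=1,i=2
  [1] ....# => #  t=0,i=19
  [0] ..... => .  t=1,i=14
  bits 10100001111000010001101100011010 = 2715884314

2715884314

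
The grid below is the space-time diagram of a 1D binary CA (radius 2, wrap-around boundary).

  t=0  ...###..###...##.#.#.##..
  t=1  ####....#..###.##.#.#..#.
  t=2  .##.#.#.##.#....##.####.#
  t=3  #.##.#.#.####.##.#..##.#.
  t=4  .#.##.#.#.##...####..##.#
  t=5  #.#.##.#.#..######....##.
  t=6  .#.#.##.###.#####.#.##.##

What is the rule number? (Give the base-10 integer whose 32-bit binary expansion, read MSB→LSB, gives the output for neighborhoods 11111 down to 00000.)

3306598299

  #####|#  b31=1 t=5,i=14
  ####.|#  b30=1 t=1,i=2
  ###.#|.  b29=0 t=1,i=13
  ###..|.  b28=0 t=0,i=5
  ##.##|.  b27=0 t=1,i=14
  ##.#.|#  b26=1 t=0,i=16
  ##..#|.  b25=0 t=0,i=6
  ##...|#  b24=1 t=0,i=11
  #.###|.  b23=0 t=1,i=0
  #.##.|.  b22=0 t=0,i=21
  #.#.#|.  b21=0 t=0,i=17
  #.#..|#  b20=1 t=1,i=20
  #..##|.  b19=0 t=0,i=7
  #..#.|#  b18=1 t=1,i=22
  #...#|#  b17=1 t=0,i=12
  #....|.  b16=0 t=0,i=24
  .####|#  b15=1 t=1,i=1
  .###.|.  b14=0 t=0,i=4
  .##.#|#  b13=1 t=0,i=15
  .##..|.  b12=0 t=0,i=22
  .#.##|#  b11=1 t=0,i=20
  .#.#.|#  b10=1 t=0,i=18
  .#..#|#  b9=1 t=1,i=9
  .#...|#  b8=1 t=2,i=12
  ..###|#  b7=1 t=0,i=3
  ..##.|.  b6=0 t=0,i=14
  ..#.#|.  b5=0 t=1,i=23
  ..#..|#  b4=1 t=1,i=8
  ...##|#  b3=1 t=0,i=2
  ...#.|.  b2=0 t=1,i=7
  ....#|#  b1=1 t=0,i=1
  .....|#  b0=1 t=0,i=0
  bits 11000101000101101010111110011011 = 3306598299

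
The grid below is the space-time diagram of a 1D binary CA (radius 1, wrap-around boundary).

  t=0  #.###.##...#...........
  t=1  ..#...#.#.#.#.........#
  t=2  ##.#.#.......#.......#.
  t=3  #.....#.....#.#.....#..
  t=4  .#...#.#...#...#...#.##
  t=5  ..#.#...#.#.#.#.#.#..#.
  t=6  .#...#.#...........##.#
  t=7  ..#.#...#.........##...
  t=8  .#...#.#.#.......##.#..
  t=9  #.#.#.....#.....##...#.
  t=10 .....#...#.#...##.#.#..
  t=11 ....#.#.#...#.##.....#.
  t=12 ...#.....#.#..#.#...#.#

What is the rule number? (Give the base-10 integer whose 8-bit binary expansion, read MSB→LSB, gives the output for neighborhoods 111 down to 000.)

  nb ###: next=.  (t=0,i=3, bit7=0)
  nb ##.: next=.  (t=0,i=4, bit6=0)
  nb #.#: next=.  (t=0,i=1, bit5=0)
  nb #..: next=#  (t=0,i=8, bit4=1)
  nb .##: next=#  (t=0,i=2, bit3=1)
  nb .#.: next=.  (t=0,i=0, bit2=0)
  nb ..#: next=#  (t=0,i=10, bit1=1)
  nb ...: next=.  (t=0,i=9, bit0=0)
  bits 00011010 = 26

26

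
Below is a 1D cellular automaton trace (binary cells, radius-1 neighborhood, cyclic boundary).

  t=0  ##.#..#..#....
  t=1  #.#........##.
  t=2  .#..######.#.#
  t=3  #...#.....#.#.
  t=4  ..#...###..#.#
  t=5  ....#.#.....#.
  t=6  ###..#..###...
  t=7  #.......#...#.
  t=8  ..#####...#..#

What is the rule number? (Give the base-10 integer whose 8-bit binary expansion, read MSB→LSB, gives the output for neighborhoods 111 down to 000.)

41

  nb ###: next=.  (t=2,i=5, bit7=0)
  nb ##.: next=.  (t=0,i=1, bit6=0)
  nb #.#: next=#  (t=0,i=2, bit5=1)
  nb #..: next=.  (t=0,i=4, bit4=0)
  nb .##: next=#  (t=0,i=0, bit3=1)
  nb .#.: next=.  (t=0,i=3, bit2=0)
  nb ..#: next=.  (t=0,i=5, bit1=0)
  nb ...: next=#  (t=0,i=11, bit0=1)
  bits 00101001 = 41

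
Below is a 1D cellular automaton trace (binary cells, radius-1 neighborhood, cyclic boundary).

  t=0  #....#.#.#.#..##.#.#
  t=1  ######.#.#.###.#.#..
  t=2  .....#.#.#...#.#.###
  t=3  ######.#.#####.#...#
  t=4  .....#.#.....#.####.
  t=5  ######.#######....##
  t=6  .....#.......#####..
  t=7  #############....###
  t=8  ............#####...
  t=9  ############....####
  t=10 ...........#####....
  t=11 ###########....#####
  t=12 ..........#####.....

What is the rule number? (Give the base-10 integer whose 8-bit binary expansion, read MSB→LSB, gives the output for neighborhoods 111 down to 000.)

  ### -> .   bit 7 = 0  t=1,i=1
  ##. -> #   bit 6 = 1  t=0,i=0
  #.# -> .   bit 5 = 0  t=0,i=6
  #.. -> #   bit 4 = 1  t=0,i=1
  .## -> .   bit 3 = 0  t=0,i=14
  .#. -> #   bit 2 = 1  t=0,i=5
  ..# -> #   bit 1 = 1  t=0,i=4
  ... -> #   bit 0 = 1  t=0,i=2
  bits 01010111 = 87

87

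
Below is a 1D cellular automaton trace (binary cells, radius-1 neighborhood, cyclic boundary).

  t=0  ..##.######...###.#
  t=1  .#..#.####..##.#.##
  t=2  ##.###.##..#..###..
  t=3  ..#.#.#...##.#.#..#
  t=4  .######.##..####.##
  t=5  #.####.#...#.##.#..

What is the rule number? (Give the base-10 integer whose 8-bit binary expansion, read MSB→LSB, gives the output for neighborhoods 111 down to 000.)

167

  ###|#  b7=1 t=0,i=6
  ##.|.  b6=0 t=0,i=3
  #.#|#  b5=1 t=0,i=4
  #..|.  b4=0 t=0,i=0
  .##|.  b3=0 t=0,i=2
  .#.|#  b2=1 t=0,i=18
  ..#|#  b1=1 t=0,i=1
  ...|#  b0=1 t=0,i=12
  bits 10100111 = 167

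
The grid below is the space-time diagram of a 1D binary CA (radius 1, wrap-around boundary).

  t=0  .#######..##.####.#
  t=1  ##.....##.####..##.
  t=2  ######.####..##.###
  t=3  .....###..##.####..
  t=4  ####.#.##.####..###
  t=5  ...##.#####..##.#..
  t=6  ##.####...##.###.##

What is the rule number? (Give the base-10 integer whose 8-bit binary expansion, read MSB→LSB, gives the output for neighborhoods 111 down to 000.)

121

  ### -> .   bit 7 = 0  t=0,i=2
  ##. -> #   bit 6 = 1  t=0,i=7
  #.# -> #   bit 5 = 1  t=0,i=0
  #.. -> #   bit 4 = 1  t=0,i=8
  .## -> #   bit 3 = 1  t=0,i=1
  .#. -> .   bit 2 = 0  t=0,i=18
  ..# -> .   bit 1 = 0  t=0,i=9
  ... -> #   bit 0 = 1  t=1,i=3
  bits 01111001 = 121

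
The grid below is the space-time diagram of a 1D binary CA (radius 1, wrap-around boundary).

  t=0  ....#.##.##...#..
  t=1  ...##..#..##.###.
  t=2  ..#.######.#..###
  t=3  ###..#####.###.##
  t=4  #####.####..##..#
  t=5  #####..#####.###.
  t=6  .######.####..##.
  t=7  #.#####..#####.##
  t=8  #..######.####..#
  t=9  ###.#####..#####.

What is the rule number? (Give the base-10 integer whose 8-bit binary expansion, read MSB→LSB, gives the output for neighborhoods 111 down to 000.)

214

  nb ###: next=#  (t=1,i=14, bit7=1)
  nb ##.: next=#  (t=0,i=7, bit6=1)
  nb #.#: next=.  (t=0,i=5, bit5=0)
  nb #..: next=#  (t=0,i=11, bit4=1)
  nb .##: next=.  (t=0,i=6, bit3=0)
  nb .#.: next=#  (t=0,i=4, bit2=1)
  nb ..#: next=#  (t=0,i=3, bit1=1)
  nb ...: next=.  (t=0,i=0, bit0=0)
  bits 11010110 = 214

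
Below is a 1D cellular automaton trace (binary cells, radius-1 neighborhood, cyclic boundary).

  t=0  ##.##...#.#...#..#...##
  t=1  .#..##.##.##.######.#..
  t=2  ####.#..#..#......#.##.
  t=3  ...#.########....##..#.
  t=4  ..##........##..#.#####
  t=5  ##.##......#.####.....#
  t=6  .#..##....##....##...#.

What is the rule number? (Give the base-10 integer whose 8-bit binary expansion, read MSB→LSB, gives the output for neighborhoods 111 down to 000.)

86

  nb ###: next=.  (t=0,i=0, bit7=0)
  nb ##.: next=#  (t=0,i=1, bit6=1)
  nb #.#: next=.  (t=0,i=2, bit5=0)
  nb #..: next=#  (t=0,i=5, bit4=1)
  nb .##: next=.  (t=0,i=3, bit3=0)
  nb .#.: next=#  (t=0,i=8, bit2=1)
  nb ..#: next=#  (t=0,i=7, bit1=1)
  nb ...: next=.  (t=0,i=6, bit0=0)
  bits 01010110 = 86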